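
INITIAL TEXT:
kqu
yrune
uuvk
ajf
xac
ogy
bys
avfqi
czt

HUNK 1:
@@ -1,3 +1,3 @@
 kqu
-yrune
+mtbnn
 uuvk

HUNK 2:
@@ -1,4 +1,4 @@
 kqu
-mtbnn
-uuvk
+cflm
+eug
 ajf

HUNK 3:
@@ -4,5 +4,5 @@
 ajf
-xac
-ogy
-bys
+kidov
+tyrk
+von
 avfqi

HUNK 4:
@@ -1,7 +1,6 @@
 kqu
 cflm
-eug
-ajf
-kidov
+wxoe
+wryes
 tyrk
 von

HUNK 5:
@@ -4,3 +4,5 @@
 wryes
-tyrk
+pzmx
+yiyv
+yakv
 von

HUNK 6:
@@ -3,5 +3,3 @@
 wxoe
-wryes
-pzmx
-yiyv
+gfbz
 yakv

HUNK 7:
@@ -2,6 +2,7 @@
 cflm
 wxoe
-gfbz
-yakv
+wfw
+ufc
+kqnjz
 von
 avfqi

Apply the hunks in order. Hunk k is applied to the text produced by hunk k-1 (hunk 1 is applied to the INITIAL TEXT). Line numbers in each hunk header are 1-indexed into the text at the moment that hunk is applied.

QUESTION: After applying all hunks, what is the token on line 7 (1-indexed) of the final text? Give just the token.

Hunk 1: at line 1 remove [yrune] add [mtbnn] -> 9 lines: kqu mtbnn uuvk ajf xac ogy bys avfqi czt
Hunk 2: at line 1 remove [mtbnn,uuvk] add [cflm,eug] -> 9 lines: kqu cflm eug ajf xac ogy bys avfqi czt
Hunk 3: at line 4 remove [xac,ogy,bys] add [kidov,tyrk,von] -> 9 lines: kqu cflm eug ajf kidov tyrk von avfqi czt
Hunk 4: at line 1 remove [eug,ajf,kidov] add [wxoe,wryes] -> 8 lines: kqu cflm wxoe wryes tyrk von avfqi czt
Hunk 5: at line 4 remove [tyrk] add [pzmx,yiyv,yakv] -> 10 lines: kqu cflm wxoe wryes pzmx yiyv yakv von avfqi czt
Hunk 6: at line 3 remove [wryes,pzmx,yiyv] add [gfbz] -> 8 lines: kqu cflm wxoe gfbz yakv von avfqi czt
Hunk 7: at line 2 remove [gfbz,yakv] add [wfw,ufc,kqnjz] -> 9 lines: kqu cflm wxoe wfw ufc kqnjz von avfqi czt
Final line 7: von

Answer: von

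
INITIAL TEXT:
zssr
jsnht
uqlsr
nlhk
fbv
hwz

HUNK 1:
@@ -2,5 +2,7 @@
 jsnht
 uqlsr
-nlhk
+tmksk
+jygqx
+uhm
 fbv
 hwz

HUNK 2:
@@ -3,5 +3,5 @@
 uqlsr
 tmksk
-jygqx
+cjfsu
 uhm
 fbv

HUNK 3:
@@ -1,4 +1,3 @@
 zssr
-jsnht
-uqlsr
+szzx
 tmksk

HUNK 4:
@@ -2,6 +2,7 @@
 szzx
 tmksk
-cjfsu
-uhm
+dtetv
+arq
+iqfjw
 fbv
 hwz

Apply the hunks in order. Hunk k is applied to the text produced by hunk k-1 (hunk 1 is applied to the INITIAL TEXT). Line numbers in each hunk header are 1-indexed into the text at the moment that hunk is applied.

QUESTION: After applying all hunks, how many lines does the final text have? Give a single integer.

Answer: 8

Derivation:
Hunk 1: at line 2 remove [nlhk] add [tmksk,jygqx,uhm] -> 8 lines: zssr jsnht uqlsr tmksk jygqx uhm fbv hwz
Hunk 2: at line 3 remove [jygqx] add [cjfsu] -> 8 lines: zssr jsnht uqlsr tmksk cjfsu uhm fbv hwz
Hunk 3: at line 1 remove [jsnht,uqlsr] add [szzx] -> 7 lines: zssr szzx tmksk cjfsu uhm fbv hwz
Hunk 4: at line 2 remove [cjfsu,uhm] add [dtetv,arq,iqfjw] -> 8 lines: zssr szzx tmksk dtetv arq iqfjw fbv hwz
Final line count: 8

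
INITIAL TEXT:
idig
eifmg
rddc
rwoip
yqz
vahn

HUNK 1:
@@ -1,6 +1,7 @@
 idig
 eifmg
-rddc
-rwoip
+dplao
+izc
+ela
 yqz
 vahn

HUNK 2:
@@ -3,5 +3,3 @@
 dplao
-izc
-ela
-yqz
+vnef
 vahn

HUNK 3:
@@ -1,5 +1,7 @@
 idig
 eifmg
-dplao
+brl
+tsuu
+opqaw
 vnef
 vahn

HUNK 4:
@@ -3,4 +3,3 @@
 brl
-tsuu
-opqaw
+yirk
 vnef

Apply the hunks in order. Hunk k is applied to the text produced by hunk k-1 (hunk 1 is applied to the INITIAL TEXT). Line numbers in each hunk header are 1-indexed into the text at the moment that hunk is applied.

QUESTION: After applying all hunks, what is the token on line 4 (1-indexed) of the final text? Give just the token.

Answer: yirk

Derivation:
Hunk 1: at line 1 remove [rddc,rwoip] add [dplao,izc,ela] -> 7 lines: idig eifmg dplao izc ela yqz vahn
Hunk 2: at line 3 remove [izc,ela,yqz] add [vnef] -> 5 lines: idig eifmg dplao vnef vahn
Hunk 3: at line 1 remove [dplao] add [brl,tsuu,opqaw] -> 7 lines: idig eifmg brl tsuu opqaw vnef vahn
Hunk 4: at line 3 remove [tsuu,opqaw] add [yirk] -> 6 lines: idig eifmg brl yirk vnef vahn
Final line 4: yirk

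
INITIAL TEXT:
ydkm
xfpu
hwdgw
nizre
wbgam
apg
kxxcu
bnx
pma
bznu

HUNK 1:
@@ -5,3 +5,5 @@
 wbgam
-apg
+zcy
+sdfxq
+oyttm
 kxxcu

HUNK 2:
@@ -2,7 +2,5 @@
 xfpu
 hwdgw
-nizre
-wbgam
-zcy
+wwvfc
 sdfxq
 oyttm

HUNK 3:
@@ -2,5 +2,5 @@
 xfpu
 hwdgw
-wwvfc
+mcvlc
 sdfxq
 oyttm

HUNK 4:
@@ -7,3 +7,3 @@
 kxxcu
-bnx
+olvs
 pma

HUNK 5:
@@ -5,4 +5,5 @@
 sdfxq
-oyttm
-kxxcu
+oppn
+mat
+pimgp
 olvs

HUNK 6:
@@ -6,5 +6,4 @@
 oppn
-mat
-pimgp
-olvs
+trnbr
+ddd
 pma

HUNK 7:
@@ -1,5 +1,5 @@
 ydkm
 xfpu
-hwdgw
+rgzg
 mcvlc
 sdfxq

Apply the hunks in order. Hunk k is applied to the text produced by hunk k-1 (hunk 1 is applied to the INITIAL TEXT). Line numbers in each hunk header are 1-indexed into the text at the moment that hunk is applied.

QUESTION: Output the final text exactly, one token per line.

Answer: ydkm
xfpu
rgzg
mcvlc
sdfxq
oppn
trnbr
ddd
pma
bznu

Derivation:
Hunk 1: at line 5 remove [apg] add [zcy,sdfxq,oyttm] -> 12 lines: ydkm xfpu hwdgw nizre wbgam zcy sdfxq oyttm kxxcu bnx pma bznu
Hunk 2: at line 2 remove [nizre,wbgam,zcy] add [wwvfc] -> 10 lines: ydkm xfpu hwdgw wwvfc sdfxq oyttm kxxcu bnx pma bznu
Hunk 3: at line 2 remove [wwvfc] add [mcvlc] -> 10 lines: ydkm xfpu hwdgw mcvlc sdfxq oyttm kxxcu bnx pma bznu
Hunk 4: at line 7 remove [bnx] add [olvs] -> 10 lines: ydkm xfpu hwdgw mcvlc sdfxq oyttm kxxcu olvs pma bznu
Hunk 5: at line 5 remove [oyttm,kxxcu] add [oppn,mat,pimgp] -> 11 lines: ydkm xfpu hwdgw mcvlc sdfxq oppn mat pimgp olvs pma bznu
Hunk 6: at line 6 remove [mat,pimgp,olvs] add [trnbr,ddd] -> 10 lines: ydkm xfpu hwdgw mcvlc sdfxq oppn trnbr ddd pma bznu
Hunk 7: at line 1 remove [hwdgw] add [rgzg] -> 10 lines: ydkm xfpu rgzg mcvlc sdfxq oppn trnbr ddd pma bznu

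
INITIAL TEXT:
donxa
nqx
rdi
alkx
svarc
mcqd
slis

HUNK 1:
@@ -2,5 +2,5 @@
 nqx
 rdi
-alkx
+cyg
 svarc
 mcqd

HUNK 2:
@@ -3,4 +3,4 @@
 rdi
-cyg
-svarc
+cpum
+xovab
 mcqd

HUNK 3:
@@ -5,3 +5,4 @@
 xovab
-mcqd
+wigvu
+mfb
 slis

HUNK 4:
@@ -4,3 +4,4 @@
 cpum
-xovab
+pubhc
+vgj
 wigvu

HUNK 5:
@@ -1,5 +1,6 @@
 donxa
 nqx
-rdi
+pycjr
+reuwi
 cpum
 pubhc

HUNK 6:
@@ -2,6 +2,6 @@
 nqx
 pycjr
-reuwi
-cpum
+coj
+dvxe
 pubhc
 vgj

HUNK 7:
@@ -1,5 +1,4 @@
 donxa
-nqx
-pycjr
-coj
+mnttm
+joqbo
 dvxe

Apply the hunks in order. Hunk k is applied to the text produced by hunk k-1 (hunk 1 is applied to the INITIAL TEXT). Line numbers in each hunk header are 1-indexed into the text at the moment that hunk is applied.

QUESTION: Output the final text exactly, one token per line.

Hunk 1: at line 2 remove [alkx] add [cyg] -> 7 lines: donxa nqx rdi cyg svarc mcqd slis
Hunk 2: at line 3 remove [cyg,svarc] add [cpum,xovab] -> 7 lines: donxa nqx rdi cpum xovab mcqd slis
Hunk 3: at line 5 remove [mcqd] add [wigvu,mfb] -> 8 lines: donxa nqx rdi cpum xovab wigvu mfb slis
Hunk 4: at line 4 remove [xovab] add [pubhc,vgj] -> 9 lines: donxa nqx rdi cpum pubhc vgj wigvu mfb slis
Hunk 5: at line 1 remove [rdi] add [pycjr,reuwi] -> 10 lines: donxa nqx pycjr reuwi cpum pubhc vgj wigvu mfb slis
Hunk 6: at line 2 remove [reuwi,cpum] add [coj,dvxe] -> 10 lines: donxa nqx pycjr coj dvxe pubhc vgj wigvu mfb slis
Hunk 7: at line 1 remove [nqx,pycjr,coj] add [mnttm,joqbo] -> 9 lines: donxa mnttm joqbo dvxe pubhc vgj wigvu mfb slis

Answer: donxa
mnttm
joqbo
dvxe
pubhc
vgj
wigvu
mfb
slis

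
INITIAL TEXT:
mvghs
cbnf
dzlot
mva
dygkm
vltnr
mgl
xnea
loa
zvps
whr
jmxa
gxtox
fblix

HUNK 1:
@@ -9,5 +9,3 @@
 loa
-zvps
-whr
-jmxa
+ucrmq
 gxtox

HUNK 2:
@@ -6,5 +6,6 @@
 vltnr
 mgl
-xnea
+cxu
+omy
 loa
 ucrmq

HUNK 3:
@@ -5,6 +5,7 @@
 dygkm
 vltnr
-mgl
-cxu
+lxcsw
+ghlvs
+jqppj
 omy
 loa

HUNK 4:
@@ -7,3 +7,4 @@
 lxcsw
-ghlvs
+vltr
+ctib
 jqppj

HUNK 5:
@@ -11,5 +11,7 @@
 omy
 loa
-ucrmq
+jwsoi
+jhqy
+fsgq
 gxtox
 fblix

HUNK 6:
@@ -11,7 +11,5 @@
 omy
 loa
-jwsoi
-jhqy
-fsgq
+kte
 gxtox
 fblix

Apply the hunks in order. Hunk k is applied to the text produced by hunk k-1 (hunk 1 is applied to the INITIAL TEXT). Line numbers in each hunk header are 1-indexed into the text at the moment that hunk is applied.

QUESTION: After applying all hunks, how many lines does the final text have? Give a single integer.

Answer: 15

Derivation:
Hunk 1: at line 9 remove [zvps,whr,jmxa] add [ucrmq] -> 12 lines: mvghs cbnf dzlot mva dygkm vltnr mgl xnea loa ucrmq gxtox fblix
Hunk 2: at line 6 remove [xnea] add [cxu,omy] -> 13 lines: mvghs cbnf dzlot mva dygkm vltnr mgl cxu omy loa ucrmq gxtox fblix
Hunk 3: at line 5 remove [mgl,cxu] add [lxcsw,ghlvs,jqppj] -> 14 lines: mvghs cbnf dzlot mva dygkm vltnr lxcsw ghlvs jqppj omy loa ucrmq gxtox fblix
Hunk 4: at line 7 remove [ghlvs] add [vltr,ctib] -> 15 lines: mvghs cbnf dzlot mva dygkm vltnr lxcsw vltr ctib jqppj omy loa ucrmq gxtox fblix
Hunk 5: at line 11 remove [ucrmq] add [jwsoi,jhqy,fsgq] -> 17 lines: mvghs cbnf dzlot mva dygkm vltnr lxcsw vltr ctib jqppj omy loa jwsoi jhqy fsgq gxtox fblix
Hunk 6: at line 11 remove [jwsoi,jhqy,fsgq] add [kte] -> 15 lines: mvghs cbnf dzlot mva dygkm vltnr lxcsw vltr ctib jqppj omy loa kte gxtox fblix
Final line count: 15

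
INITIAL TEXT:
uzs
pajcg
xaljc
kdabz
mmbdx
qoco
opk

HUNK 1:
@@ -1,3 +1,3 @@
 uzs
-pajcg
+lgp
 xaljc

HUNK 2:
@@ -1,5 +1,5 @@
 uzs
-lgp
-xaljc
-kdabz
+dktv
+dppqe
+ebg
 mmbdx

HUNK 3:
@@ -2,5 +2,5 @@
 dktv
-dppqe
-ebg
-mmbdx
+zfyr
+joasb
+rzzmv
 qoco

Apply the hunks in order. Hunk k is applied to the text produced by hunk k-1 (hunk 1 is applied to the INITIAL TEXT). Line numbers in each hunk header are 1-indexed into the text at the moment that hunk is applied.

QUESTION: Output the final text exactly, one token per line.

Answer: uzs
dktv
zfyr
joasb
rzzmv
qoco
opk

Derivation:
Hunk 1: at line 1 remove [pajcg] add [lgp] -> 7 lines: uzs lgp xaljc kdabz mmbdx qoco opk
Hunk 2: at line 1 remove [lgp,xaljc,kdabz] add [dktv,dppqe,ebg] -> 7 lines: uzs dktv dppqe ebg mmbdx qoco opk
Hunk 3: at line 2 remove [dppqe,ebg,mmbdx] add [zfyr,joasb,rzzmv] -> 7 lines: uzs dktv zfyr joasb rzzmv qoco opk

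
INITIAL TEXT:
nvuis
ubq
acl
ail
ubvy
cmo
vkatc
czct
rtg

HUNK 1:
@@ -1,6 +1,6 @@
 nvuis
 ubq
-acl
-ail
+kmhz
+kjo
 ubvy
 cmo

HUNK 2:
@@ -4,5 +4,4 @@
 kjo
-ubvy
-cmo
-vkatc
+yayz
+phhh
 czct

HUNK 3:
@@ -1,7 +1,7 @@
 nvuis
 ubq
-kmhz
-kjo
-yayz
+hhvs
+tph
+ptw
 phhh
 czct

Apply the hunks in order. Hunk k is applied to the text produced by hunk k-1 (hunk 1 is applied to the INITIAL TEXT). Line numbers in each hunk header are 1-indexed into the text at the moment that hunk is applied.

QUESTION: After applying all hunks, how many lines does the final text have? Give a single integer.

Hunk 1: at line 1 remove [acl,ail] add [kmhz,kjo] -> 9 lines: nvuis ubq kmhz kjo ubvy cmo vkatc czct rtg
Hunk 2: at line 4 remove [ubvy,cmo,vkatc] add [yayz,phhh] -> 8 lines: nvuis ubq kmhz kjo yayz phhh czct rtg
Hunk 3: at line 1 remove [kmhz,kjo,yayz] add [hhvs,tph,ptw] -> 8 lines: nvuis ubq hhvs tph ptw phhh czct rtg
Final line count: 8

Answer: 8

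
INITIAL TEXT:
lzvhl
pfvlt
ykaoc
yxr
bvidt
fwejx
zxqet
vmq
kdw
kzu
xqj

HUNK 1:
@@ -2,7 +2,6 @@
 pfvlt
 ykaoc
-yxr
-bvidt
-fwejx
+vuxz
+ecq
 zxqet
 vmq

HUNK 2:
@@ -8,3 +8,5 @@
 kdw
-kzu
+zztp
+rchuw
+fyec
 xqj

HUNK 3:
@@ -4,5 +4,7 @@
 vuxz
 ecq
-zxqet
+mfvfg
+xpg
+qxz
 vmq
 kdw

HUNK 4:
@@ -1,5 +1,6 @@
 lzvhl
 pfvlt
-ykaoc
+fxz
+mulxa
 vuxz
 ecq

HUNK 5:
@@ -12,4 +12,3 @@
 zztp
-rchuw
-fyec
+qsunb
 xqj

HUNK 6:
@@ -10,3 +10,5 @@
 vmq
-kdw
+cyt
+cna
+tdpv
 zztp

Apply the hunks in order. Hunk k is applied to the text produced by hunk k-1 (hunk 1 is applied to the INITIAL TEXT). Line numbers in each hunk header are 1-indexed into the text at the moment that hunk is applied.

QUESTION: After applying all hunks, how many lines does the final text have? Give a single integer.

Answer: 16

Derivation:
Hunk 1: at line 2 remove [yxr,bvidt,fwejx] add [vuxz,ecq] -> 10 lines: lzvhl pfvlt ykaoc vuxz ecq zxqet vmq kdw kzu xqj
Hunk 2: at line 8 remove [kzu] add [zztp,rchuw,fyec] -> 12 lines: lzvhl pfvlt ykaoc vuxz ecq zxqet vmq kdw zztp rchuw fyec xqj
Hunk 3: at line 4 remove [zxqet] add [mfvfg,xpg,qxz] -> 14 lines: lzvhl pfvlt ykaoc vuxz ecq mfvfg xpg qxz vmq kdw zztp rchuw fyec xqj
Hunk 4: at line 1 remove [ykaoc] add [fxz,mulxa] -> 15 lines: lzvhl pfvlt fxz mulxa vuxz ecq mfvfg xpg qxz vmq kdw zztp rchuw fyec xqj
Hunk 5: at line 12 remove [rchuw,fyec] add [qsunb] -> 14 lines: lzvhl pfvlt fxz mulxa vuxz ecq mfvfg xpg qxz vmq kdw zztp qsunb xqj
Hunk 6: at line 10 remove [kdw] add [cyt,cna,tdpv] -> 16 lines: lzvhl pfvlt fxz mulxa vuxz ecq mfvfg xpg qxz vmq cyt cna tdpv zztp qsunb xqj
Final line count: 16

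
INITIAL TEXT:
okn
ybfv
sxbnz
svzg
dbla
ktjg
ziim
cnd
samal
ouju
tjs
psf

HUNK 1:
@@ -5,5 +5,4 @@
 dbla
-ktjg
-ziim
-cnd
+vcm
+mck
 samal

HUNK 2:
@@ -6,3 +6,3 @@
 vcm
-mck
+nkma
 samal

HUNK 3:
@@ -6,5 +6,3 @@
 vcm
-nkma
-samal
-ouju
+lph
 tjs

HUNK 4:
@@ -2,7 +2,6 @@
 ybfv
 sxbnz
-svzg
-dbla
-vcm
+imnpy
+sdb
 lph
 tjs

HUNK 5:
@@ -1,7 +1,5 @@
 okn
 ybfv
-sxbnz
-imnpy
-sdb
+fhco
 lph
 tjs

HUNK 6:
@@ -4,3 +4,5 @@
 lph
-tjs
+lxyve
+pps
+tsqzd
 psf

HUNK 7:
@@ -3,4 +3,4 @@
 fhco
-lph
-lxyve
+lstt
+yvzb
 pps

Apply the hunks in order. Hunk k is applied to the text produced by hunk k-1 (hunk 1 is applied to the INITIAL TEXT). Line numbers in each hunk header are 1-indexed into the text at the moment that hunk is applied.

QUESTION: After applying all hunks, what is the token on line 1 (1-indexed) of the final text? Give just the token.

Answer: okn

Derivation:
Hunk 1: at line 5 remove [ktjg,ziim,cnd] add [vcm,mck] -> 11 lines: okn ybfv sxbnz svzg dbla vcm mck samal ouju tjs psf
Hunk 2: at line 6 remove [mck] add [nkma] -> 11 lines: okn ybfv sxbnz svzg dbla vcm nkma samal ouju tjs psf
Hunk 3: at line 6 remove [nkma,samal,ouju] add [lph] -> 9 lines: okn ybfv sxbnz svzg dbla vcm lph tjs psf
Hunk 4: at line 2 remove [svzg,dbla,vcm] add [imnpy,sdb] -> 8 lines: okn ybfv sxbnz imnpy sdb lph tjs psf
Hunk 5: at line 1 remove [sxbnz,imnpy,sdb] add [fhco] -> 6 lines: okn ybfv fhco lph tjs psf
Hunk 6: at line 4 remove [tjs] add [lxyve,pps,tsqzd] -> 8 lines: okn ybfv fhco lph lxyve pps tsqzd psf
Hunk 7: at line 3 remove [lph,lxyve] add [lstt,yvzb] -> 8 lines: okn ybfv fhco lstt yvzb pps tsqzd psf
Final line 1: okn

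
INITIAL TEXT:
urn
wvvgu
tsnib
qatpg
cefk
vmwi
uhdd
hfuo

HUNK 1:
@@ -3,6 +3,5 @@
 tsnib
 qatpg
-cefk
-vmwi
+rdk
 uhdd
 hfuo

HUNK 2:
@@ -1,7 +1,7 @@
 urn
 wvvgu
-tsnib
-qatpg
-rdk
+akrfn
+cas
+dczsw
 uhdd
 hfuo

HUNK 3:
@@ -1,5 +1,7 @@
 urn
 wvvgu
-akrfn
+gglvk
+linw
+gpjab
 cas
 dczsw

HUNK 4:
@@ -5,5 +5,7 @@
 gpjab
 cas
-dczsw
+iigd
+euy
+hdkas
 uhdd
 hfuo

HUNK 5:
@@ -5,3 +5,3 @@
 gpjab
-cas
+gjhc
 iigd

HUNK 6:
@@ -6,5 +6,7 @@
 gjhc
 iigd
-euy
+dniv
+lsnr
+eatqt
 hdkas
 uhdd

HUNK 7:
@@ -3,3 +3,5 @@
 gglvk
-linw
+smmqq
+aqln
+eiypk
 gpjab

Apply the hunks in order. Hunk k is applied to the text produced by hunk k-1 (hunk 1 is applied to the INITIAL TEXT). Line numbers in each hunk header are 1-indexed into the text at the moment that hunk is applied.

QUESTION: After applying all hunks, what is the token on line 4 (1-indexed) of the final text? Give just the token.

Answer: smmqq

Derivation:
Hunk 1: at line 3 remove [cefk,vmwi] add [rdk] -> 7 lines: urn wvvgu tsnib qatpg rdk uhdd hfuo
Hunk 2: at line 1 remove [tsnib,qatpg,rdk] add [akrfn,cas,dczsw] -> 7 lines: urn wvvgu akrfn cas dczsw uhdd hfuo
Hunk 3: at line 1 remove [akrfn] add [gglvk,linw,gpjab] -> 9 lines: urn wvvgu gglvk linw gpjab cas dczsw uhdd hfuo
Hunk 4: at line 5 remove [dczsw] add [iigd,euy,hdkas] -> 11 lines: urn wvvgu gglvk linw gpjab cas iigd euy hdkas uhdd hfuo
Hunk 5: at line 5 remove [cas] add [gjhc] -> 11 lines: urn wvvgu gglvk linw gpjab gjhc iigd euy hdkas uhdd hfuo
Hunk 6: at line 6 remove [euy] add [dniv,lsnr,eatqt] -> 13 lines: urn wvvgu gglvk linw gpjab gjhc iigd dniv lsnr eatqt hdkas uhdd hfuo
Hunk 7: at line 3 remove [linw] add [smmqq,aqln,eiypk] -> 15 lines: urn wvvgu gglvk smmqq aqln eiypk gpjab gjhc iigd dniv lsnr eatqt hdkas uhdd hfuo
Final line 4: smmqq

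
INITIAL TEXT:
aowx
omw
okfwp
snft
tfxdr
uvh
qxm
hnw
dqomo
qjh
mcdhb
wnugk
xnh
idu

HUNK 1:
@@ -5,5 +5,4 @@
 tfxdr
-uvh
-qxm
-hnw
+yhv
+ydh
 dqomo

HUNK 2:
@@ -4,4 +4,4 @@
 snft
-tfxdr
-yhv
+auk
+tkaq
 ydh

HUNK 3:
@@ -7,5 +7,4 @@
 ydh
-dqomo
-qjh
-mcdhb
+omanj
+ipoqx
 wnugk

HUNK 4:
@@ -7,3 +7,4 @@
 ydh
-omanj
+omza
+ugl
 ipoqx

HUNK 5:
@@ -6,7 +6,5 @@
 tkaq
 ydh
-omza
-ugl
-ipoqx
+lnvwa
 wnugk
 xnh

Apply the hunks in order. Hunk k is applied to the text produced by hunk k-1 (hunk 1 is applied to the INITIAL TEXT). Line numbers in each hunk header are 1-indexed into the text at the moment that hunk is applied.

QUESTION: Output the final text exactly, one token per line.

Hunk 1: at line 5 remove [uvh,qxm,hnw] add [yhv,ydh] -> 13 lines: aowx omw okfwp snft tfxdr yhv ydh dqomo qjh mcdhb wnugk xnh idu
Hunk 2: at line 4 remove [tfxdr,yhv] add [auk,tkaq] -> 13 lines: aowx omw okfwp snft auk tkaq ydh dqomo qjh mcdhb wnugk xnh idu
Hunk 3: at line 7 remove [dqomo,qjh,mcdhb] add [omanj,ipoqx] -> 12 lines: aowx omw okfwp snft auk tkaq ydh omanj ipoqx wnugk xnh idu
Hunk 4: at line 7 remove [omanj] add [omza,ugl] -> 13 lines: aowx omw okfwp snft auk tkaq ydh omza ugl ipoqx wnugk xnh idu
Hunk 5: at line 6 remove [omza,ugl,ipoqx] add [lnvwa] -> 11 lines: aowx omw okfwp snft auk tkaq ydh lnvwa wnugk xnh idu

Answer: aowx
omw
okfwp
snft
auk
tkaq
ydh
lnvwa
wnugk
xnh
idu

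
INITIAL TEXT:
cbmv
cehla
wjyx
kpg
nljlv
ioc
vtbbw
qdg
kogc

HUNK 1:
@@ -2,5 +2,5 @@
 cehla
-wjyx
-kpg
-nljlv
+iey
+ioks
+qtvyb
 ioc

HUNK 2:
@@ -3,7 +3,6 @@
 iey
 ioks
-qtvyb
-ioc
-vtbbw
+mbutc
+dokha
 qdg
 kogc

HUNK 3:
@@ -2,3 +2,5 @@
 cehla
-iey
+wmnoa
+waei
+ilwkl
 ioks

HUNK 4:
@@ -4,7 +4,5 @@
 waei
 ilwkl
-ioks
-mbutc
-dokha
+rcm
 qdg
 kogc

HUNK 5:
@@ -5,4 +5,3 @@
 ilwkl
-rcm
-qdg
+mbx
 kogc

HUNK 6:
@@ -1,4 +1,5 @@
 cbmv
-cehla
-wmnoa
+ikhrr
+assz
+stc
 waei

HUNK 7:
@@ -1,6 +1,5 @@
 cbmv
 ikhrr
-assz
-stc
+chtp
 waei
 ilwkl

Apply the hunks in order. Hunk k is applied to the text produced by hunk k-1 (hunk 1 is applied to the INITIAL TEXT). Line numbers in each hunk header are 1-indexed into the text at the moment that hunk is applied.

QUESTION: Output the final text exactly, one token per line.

Hunk 1: at line 2 remove [wjyx,kpg,nljlv] add [iey,ioks,qtvyb] -> 9 lines: cbmv cehla iey ioks qtvyb ioc vtbbw qdg kogc
Hunk 2: at line 3 remove [qtvyb,ioc,vtbbw] add [mbutc,dokha] -> 8 lines: cbmv cehla iey ioks mbutc dokha qdg kogc
Hunk 3: at line 2 remove [iey] add [wmnoa,waei,ilwkl] -> 10 lines: cbmv cehla wmnoa waei ilwkl ioks mbutc dokha qdg kogc
Hunk 4: at line 4 remove [ioks,mbutc,dokha] add [rcm] -> 8 lines: cbmv cehla wmnoa waei ilwkl rcm qdg kogc
Hunk 5: at line 5 remove [rcm,qdg] add [mbx] -> 7 lines: cbmv cehla wmnoa waei ilwkl mbx kogc
Hunk 6: at line 1 remove [cehla,wmnoa] add [ikhrr,assz,stc] -> 8 lines: cbmv ikhrr assz stc waei ilwkl mbx kogc
Hunk 7: at line 1 remove [assz,stc] add [chtp] -> 7 lines: cbmv ikhrr chtp waei ilwkl mbx kogc

Answer: cbmv
ikhrr
chtp
waei
ilwkl
mbx
kogc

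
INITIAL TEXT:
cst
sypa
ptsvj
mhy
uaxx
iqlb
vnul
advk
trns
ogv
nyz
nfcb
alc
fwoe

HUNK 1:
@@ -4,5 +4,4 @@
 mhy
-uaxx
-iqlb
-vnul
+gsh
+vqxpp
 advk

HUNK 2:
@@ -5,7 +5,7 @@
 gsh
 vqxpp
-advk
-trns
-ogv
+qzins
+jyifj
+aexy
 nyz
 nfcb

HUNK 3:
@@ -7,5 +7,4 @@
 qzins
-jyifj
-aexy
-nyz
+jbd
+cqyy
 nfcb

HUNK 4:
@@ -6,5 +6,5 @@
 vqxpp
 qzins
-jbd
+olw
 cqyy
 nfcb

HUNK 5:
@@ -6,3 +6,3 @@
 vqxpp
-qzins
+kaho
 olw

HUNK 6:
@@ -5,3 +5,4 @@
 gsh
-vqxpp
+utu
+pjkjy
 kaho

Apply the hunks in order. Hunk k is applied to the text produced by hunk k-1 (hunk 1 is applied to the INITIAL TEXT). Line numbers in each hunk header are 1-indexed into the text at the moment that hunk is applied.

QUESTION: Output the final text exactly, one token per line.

Hunk 1: at line 4 remove [uaxx,iqlb,vnul] add [gsh,vqxpp] -> 13 lines: cst sypa ptsvj mhy gsh vqxpp advk trns ogv nyz nfcb alc fwoe
Hunk 2: at line 5 remove [advk,trns,ogv] add [qzins,jyifj,aexy] -> 13 lines: cst sypa ptsvj mhy gsh vqxpp qzins jyifj aexy nyz nfcb alc fwoe
Hunk 3: at line 7 remove [jyifj,aexy,nyz] add [jbd,cqyy] -> 12 lines: cst sypa ptsvj mhy gsh vqxpp qzins jbd cqyy nfcb alc fwoe
Hunk 4: at line 6 remove [jbd] add [olw] -> 12 lines: cst sypa ptsvj mhy gsh vqxpp qzins olw cqyy nfcb alc fwoe
Hunk 5: at line 6 remove [qzins] add [kaho] -> 12 lines: cst sypa ptsvj mhy gsh vqxpp kaho olw cqyy nfcb alc fwoe
Hunk 6: at line 5 remove [vqxpp] add [utu,pjkjy] -> 13 lines: cst sypa ptsvj mhy gsh utu pjkjy kaho olw cqyy nfcb alc fwoe

Answer: cst
sypa
ptsvj
mhy
gsh
utu
pjkjy
kaho
olw
cqyy
nfcb
alc
fwoe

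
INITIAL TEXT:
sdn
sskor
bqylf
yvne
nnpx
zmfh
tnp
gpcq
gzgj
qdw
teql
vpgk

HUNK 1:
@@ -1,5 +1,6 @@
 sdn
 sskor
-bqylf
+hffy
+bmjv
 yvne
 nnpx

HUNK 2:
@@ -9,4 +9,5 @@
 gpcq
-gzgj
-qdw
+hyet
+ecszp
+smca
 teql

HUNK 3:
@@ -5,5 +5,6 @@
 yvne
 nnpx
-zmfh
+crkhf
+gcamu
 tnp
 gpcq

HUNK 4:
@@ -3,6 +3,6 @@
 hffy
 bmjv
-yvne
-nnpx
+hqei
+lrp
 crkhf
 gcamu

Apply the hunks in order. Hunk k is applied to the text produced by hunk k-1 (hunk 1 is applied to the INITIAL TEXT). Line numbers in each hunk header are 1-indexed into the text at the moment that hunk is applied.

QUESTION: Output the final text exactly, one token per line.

Hunk 1: at line 1 remove [bqylf] add [hffy,bmjv] -> 13 lines: sdn sskor hffy bmjv yvne nnpx zmfh tnp gpcq gzgj qdw teql vpgk
Hunk 2: at line 9 remove [gzgj,qdw] add [hyet,ecszp,smca] -> 14 lines: sdn sskor hffy bmjv yvne nnpx zmfh tnp gpcq hyet ecszp smca teql vpgk
Hunk 3: at line 5 remove [zmfh] add [crkhf,gcamu] -> 15 lines: sdn sskor hffy bmjv yvne nnpx crkhf gcamu tnp gpcq hyet ecszp smca teql vpgk
Hunk 4: at line 3 remove [yvne,nnpx] add [hqei,lrp] -> 15 lines: sdn sskor hffy bmjv hqei lrp crkhf gcamu tnp gpcq hyet ecszp smca teql vpgk

Answer: sdn
sskor
hffy
bmjv
hqei
lrp
crkhf
gcamu
tnp
gpcq
hyet
ecszp
smca
teql
vpgk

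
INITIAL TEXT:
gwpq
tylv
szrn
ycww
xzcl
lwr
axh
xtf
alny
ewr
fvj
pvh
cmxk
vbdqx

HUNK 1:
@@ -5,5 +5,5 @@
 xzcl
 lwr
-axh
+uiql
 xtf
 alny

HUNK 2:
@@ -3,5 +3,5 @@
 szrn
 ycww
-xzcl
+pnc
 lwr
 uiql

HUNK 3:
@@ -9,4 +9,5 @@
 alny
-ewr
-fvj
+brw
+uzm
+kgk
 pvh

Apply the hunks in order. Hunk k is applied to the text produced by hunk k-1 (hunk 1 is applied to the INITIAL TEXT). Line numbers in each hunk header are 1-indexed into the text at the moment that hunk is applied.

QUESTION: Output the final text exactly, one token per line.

Hunk 1: at line 5 remove [axh] add [uiql] -> 14 lines: gwpq tylv szrn ycww xzcl lwr uiql xtf alny ewr fvj pvh cmxk vbdqx
Hunk 2: at line 3 remove [xzcl] add [pnc] -> 14 lines: gwpq tylv szrn ycww pnc lwr uiql xtf alny ewr fvj pvh cmxk vbdqx
Hunk 3: at line 9 remove [ewr,fvj] add [brw,uzm,kgk] -> 15 lines: gwpq tylv szrn ycww pnc lwr uiql xtf alny brw uzm kgk pvh cmxk vbdqx

Answer: gwpq
tylv
szrn
ycww
pnc
lwr
uiql
xtf
alny
brw
uzm
kgk
pvh
cmxk
vbdqx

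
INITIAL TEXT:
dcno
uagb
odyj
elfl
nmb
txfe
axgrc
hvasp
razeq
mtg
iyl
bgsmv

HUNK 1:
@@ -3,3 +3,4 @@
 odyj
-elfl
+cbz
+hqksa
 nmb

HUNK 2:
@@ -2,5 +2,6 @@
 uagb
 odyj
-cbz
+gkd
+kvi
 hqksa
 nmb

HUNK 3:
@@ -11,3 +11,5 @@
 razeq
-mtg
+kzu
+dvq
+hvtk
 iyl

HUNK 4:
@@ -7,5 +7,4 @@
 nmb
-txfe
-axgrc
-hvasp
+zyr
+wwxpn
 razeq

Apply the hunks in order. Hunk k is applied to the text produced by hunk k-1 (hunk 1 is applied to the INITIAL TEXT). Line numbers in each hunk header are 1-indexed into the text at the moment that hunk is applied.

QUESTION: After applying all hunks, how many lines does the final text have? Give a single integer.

Answer: 15

Derivation:
Hunk 1: at line 3 remove [elfl] add [cbz,hqksa] -> 13 lines: dcno uagb odyj cbz hqksa nmb txfe axgrc hvasp razeq mtg iyl bgsmv
Hunk 2: at line 2 remove [cbz] add [gkd,kvi] -> 14 lines: dcno uagb odyj gkd kvi hqksa nmb txfe axgrc hvasp razeq mtg iyl bgsmv
Hunk 3: at line 11 remove [mtg] add [kzu,dvq,hvtk] -> 16 lines: dcno uagb odyj gkd kvi hqksa nmb txfe axgrc hvasp razeq kzu dvq hvtk iyl bgsmv
Hunk 4: at line 7 remove [txfe,axgrc,hvasp] add [zyr,wwxpn] -> 15 lines: dcno uagb odyj gkd kvi hqksa nmb zyr wwxpn razeq kzu dvq hvtk iyl bgsmv
Final line count: 15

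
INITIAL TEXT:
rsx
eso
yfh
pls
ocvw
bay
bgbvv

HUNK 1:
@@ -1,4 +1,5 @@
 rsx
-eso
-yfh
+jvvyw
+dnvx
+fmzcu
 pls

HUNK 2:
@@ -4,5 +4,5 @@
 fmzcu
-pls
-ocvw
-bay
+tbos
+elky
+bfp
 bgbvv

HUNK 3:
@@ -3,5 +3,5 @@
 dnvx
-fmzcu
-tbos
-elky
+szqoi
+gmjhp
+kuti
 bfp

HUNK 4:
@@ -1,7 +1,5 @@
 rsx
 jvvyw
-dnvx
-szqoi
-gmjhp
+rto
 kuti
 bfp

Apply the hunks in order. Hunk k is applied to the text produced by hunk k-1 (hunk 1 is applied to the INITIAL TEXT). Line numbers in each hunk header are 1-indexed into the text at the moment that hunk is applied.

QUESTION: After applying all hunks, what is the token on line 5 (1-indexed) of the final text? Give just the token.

Hunk 1: at line 1 remove [eso,yfh] add [jvvyw,dnvx,fmzcu] -> 8 lines: rsx jvvyw dnvx fmzcu pls ocvw bay bgbvv
Hunk 2: at line 4 remove [pls,ocvw,bay] add [tbos,elky,bfp] -> 8 lines: rsx jvvyw dnvx fmzcu tbos elky bfp bgbvv
Hunk 3: at line 3 remove [fmzcu,tbos,elky] add [szqoi,gmjhp,kuti] -> 8 lines: rsx jvvyw dnvx szqoi gmjhp kuti bfp bgbvv
Hunk 4: at line 1 remove [dnvx,szqoi,gmjhp] add [rto] -> 6 lines: rsx jvvyw rto kuti bfp bgbvv
Final line 5: bfp

Answer: bfp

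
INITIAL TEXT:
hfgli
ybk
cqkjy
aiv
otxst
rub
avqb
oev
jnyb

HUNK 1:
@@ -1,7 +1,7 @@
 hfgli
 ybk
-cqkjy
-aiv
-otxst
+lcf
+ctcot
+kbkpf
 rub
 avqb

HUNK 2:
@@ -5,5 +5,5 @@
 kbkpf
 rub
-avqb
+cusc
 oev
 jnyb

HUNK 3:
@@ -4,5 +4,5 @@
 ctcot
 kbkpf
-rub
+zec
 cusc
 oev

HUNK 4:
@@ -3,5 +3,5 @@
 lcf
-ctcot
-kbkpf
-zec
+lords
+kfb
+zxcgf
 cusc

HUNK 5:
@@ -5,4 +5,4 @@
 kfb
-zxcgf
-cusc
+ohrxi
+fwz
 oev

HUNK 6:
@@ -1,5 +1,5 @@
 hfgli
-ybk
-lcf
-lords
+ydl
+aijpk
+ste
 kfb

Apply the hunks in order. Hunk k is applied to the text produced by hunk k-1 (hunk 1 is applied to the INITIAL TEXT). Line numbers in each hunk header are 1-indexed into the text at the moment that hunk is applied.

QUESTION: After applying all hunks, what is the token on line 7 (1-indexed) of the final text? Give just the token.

Hunk 1: at line 1 remove [cqkjy,aiv,otxst] add [lcf,ctcot,kbkpf] -> 9 lines: hfgli ybk lcf ctcot kbkpf rub avqb oev jnyb
Hunk 2: at line 5 remove [avqb] add [cusc] -> 9 lines: hfgli ybk lcf ctcot kbkpf rub cusc oev jnyb
Hunk 3: at line 4 remove [rub] add [zec] -> 9 lines: hfgli ybk lcf ctcot kbkpf zec cusc oev jnyb
Hunk 4: at line 3 remove [ctcot,kbkpf,zec] add [lords,kfb,zxcgf] -> 9 lines: hfgli ybk lcf lords kfb zxcgf cusc oev jnyb
Hunk 5: at line 5 remove [zxcgf,cusc] add [ohrxi,fwz] -> 9 lines: hfgli ybk lcf lords kfb ohrxi fwz oev jnyb
Hunk 6: at line 1 remove [ybk,lcf,lords] add [ydl,aijpk,ste] -> 9 lines: hfgli ydl aijpk ste kfb ohrxi fwz oev jnyb
Final line 7: fwz

Answer: fwz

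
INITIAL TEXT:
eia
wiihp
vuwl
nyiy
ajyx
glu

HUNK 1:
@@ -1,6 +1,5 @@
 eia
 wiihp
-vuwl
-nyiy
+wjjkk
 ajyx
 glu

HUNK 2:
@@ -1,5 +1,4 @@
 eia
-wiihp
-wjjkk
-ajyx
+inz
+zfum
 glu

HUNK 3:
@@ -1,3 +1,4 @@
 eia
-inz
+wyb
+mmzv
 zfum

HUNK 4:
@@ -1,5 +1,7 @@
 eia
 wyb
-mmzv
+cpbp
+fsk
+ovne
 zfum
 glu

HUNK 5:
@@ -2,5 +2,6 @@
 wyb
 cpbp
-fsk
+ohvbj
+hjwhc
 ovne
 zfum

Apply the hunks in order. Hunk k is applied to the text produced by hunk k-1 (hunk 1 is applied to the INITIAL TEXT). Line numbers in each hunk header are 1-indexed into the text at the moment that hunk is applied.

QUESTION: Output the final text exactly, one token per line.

Answer: eia
wyb
cpbp
ohvbj
hjwhc
ovne
zfum
glu

Derivation:
Hunk 1: at line 1 remove [vuwl,nyiy] add [wjjkk] -> 5 lines: eia wiihp wjjkk ajyx glu
Hunk 2: at line 1 remove [wiihp,wjjkk,ajyx] add [inz,zfum] -> 4 lines: eia inz zfum glu
Hunk 3: at line 1 remove [inz] add [wyb,mmzv] -> 5 lines: eia wyb mmzv zfum glu
Hunk 4: at line 1 remove [mmzv] add [cpbp,fsk,ovne] -> 7 lines: eia wyb cpbp fsk ovne zfum glu
Hunk 5: at line 2 remove [fsk] add [ohvbj,hjwhc] -> 8 lines: eia wyb cpbp ohvbj hjwhc ovne zfum glu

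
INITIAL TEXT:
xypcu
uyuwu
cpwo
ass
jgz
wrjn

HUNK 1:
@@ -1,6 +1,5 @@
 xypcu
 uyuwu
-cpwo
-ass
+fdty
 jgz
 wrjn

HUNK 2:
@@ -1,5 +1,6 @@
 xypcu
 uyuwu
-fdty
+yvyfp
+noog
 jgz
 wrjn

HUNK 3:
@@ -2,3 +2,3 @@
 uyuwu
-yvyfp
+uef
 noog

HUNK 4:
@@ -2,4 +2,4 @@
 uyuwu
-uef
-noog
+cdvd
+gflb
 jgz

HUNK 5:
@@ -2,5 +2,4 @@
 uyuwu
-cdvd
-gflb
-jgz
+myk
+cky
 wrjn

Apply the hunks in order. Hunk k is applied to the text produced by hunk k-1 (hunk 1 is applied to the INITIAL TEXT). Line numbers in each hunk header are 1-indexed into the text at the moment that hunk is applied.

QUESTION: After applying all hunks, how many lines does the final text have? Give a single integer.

Hunk 1: at line 1 remove [cpwo,ass] add [fdty] -> 5 lines: xypcu uyuwu fdty jgz wrjn
Hunk 2: at line 1 remove [fdty] add [yvyfp,noog] -> 6 lines: xypcu uyuwu yvyfp noog jgz wrjn
Hunk 3: at line 2 remove [yvyfp] add [uef] -> 6 lines: xypcu uyuwu uef noog jgz wrjn
Hunk 4: at line 2 remove [uef,noog] add [cdvd,gflb] -> 6 lines: xypcu uyuwu cdvd gflb jgz wrjn
Hunk 5: at line 2 remove [cdvd,gflb,jgz] add [myk,cky] -> 5 lines: xypcu uyuwu myk cky wrjn
Final line count: 5

Answer: 5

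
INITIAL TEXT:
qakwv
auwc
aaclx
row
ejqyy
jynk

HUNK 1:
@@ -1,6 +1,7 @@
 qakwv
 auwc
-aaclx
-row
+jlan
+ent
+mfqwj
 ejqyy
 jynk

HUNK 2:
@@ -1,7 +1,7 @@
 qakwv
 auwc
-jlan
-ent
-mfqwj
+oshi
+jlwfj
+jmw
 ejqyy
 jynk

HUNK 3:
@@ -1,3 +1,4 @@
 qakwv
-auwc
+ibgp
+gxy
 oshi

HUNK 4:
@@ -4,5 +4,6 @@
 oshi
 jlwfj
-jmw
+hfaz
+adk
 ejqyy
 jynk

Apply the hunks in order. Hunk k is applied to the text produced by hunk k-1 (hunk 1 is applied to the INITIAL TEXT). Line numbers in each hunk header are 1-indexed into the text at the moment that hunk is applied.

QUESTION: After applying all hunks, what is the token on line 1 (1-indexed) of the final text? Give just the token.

Hunk 1: at line 1 remove [aaclx,row] add [jlan,ent,mfqwj] -> 7 lines: qakwv auwc jlan ent mfqwj ejqyy jynk
Hunk 2: at line 1 remove [jlan,ent,mfqwj] add [oshi,jlwfj,jmw] -> 7 lines: qakwv auwc oshi jlwfj jmw ejqyy jynk
Hunk 3: at line 1 remove [auwc] add [ibgp,gxy] -> 8 lines: qakwv ibgp gxy oshi jlwfj jmw ejqyy jynk
Hunk 4: at line 4 remove [jmw] add [hfaz,adk] -> 9 lines: qakwv ibgp gxy oshi jlwfj hfaz adk ejqyy jynk
Final line 1: qakwv

Answer: qakwv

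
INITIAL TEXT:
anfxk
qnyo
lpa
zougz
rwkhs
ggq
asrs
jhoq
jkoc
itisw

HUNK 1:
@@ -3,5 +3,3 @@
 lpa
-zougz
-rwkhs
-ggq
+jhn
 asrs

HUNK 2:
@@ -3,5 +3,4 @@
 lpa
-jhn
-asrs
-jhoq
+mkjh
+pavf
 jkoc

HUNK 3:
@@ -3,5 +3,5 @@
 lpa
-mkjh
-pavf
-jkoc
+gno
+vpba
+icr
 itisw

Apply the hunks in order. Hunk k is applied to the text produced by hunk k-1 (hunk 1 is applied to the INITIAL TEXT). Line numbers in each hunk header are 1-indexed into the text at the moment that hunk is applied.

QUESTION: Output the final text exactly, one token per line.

Answer: anfxk
qnyo
lpa
gno
vpba
icr
itisw

Derivation:
Hunk 1: at line 3 remove [zougz,rwkhs,ggq] add [jhn] -> 8 lines: anfxk qnyo lpa jhn asrs jhoq jkoc itisw
Hunk 2: at line 3 remove [jhn,asrs,jhoq] add [mkjh,pavf] -> 7 lines: anfxk qnyo lpa mkjh pavf jkoc itisw
Hunk 3: at line 3 remove [mkjh,pavf,jkoc] add [gno,vpba,icr] -> 7 lines: anfxk qnyo lpa gno vpba icr itisw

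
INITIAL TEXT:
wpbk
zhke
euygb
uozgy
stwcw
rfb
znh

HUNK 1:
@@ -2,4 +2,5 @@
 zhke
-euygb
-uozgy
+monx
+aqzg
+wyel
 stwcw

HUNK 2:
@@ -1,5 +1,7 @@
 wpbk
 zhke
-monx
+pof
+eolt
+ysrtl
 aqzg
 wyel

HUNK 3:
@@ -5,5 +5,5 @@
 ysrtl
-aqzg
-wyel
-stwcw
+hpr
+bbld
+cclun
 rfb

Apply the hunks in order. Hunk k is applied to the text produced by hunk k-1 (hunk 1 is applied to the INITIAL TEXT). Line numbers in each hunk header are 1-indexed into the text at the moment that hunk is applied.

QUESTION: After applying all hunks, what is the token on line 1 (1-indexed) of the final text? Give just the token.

Answer: wpbk

Derivation:
Hunk 1: at line 2 remove [euygb,uozgy] add [monx,aqzg,wyel] -> 8 lines: wpbk zhke monx aqzg wyel stwcw rfb znh
Hunk 2: at line 1 remove [monx] add [pof,eolt,ysrtl] -> 10 lines: wpbk zhke pof eolt ysrtl aqzg wyel stwcw rfb znh
Hunk 3: at line 5 remove [aqzg,wyel,stwcw] add [hpr,bbld,cclun] -> 10 lines: wpbk zhke pof eolt ysrtl hpr bbld cclun rfb znh
Final line 1: wpbk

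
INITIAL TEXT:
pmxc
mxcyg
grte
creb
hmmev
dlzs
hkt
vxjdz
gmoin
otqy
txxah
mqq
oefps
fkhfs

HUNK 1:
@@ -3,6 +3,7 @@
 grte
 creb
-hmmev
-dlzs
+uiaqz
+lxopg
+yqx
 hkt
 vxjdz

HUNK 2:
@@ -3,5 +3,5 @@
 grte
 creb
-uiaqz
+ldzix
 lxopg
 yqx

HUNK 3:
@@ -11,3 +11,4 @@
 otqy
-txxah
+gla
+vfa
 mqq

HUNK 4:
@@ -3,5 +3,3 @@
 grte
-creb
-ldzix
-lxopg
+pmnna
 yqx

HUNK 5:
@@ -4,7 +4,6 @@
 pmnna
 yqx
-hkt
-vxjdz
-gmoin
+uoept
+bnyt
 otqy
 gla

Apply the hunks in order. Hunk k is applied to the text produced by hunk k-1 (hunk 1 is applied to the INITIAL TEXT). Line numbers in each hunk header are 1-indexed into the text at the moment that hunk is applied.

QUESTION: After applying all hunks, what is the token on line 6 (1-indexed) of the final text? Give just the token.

Hunk 1: at line 3 remove [hmmev,dlzs] add [uiaqz,lxopg,yqx] -> 15 lines: pmxc mxcyg grte creb uiaqz lxopg yqx hkt vxjdz gmoin otqy txxah mqq oefps fkhfs
Hunk 2: at line 3 remove [uiaqz] add [ldzix] -> 15 lines: pmxc mxcyg grte creb ldzix lxopg yqx hkt vxjdz gmoin otqy txxah mqq oefps fkhfs
Hunk 3: at line 11 remove [txxah] add [gla,vfa] -> 16 lines: pmxc mxcyg grte creb ldzix lxopg yqx hkt vxjdz gmoin otqy gla vfa mqq oefps fkhfs
Hunk 4: at line 3 remove [creb,ldzix,lxopg] add [pmnna] -> 14 lines: pmxc mxcyg grte pmnna yqx hkt vxjdz gmoin otqy gla vfa mqq oefps fkhfs
Hunk 5: at line 4 remove [hkt,vxjdz,gmoin] add [uoept,bnyt] -> 13 lines: pmxc mxcyg grte pmnna yqx uoept bnyt otqy gla vfa mqq oefps fkhfs
Final line 6: uoept

Answer: uoept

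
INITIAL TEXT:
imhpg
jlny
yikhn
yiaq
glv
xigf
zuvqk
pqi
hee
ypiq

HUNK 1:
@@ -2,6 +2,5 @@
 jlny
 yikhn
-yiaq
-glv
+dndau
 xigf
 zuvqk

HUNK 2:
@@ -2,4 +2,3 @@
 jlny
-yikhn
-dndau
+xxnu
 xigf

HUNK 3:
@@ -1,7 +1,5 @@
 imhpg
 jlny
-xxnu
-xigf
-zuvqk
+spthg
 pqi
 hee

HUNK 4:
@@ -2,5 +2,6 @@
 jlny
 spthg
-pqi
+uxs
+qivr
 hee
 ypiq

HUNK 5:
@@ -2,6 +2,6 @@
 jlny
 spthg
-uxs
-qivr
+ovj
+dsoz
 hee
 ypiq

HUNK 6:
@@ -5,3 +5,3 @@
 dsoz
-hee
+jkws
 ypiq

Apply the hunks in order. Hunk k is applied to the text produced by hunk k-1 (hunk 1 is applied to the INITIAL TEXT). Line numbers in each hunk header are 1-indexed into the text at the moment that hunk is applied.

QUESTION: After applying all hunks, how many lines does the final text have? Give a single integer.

Hunk 1: at line 2 remove [yiaq,glv] add [dndau] -> 9 lines: imhpg jlny yikhn dndau xigf zuvqk pqi hee ypiq
Hunk 2: at line 2 remove [yikhn,dndau] add [xxnu] -> 8 lines: imhpg jlny xxnu xigf zuvqk pqi hee ypiq
Hunk 3: at line 1 remove [xxnu,xigf,zuvqk] add [spthg] -> 6 lines: imhpg jlny spthg pqi hee ypiq
Hunk 4: at line 2 remove [pqi] add [uxs,qivr] -> 7 lines: imhpg jlny spthg uxs qivr hee ypiq
Hunk 5: at line 2 remove [uxs,qivr] add [ovj,dsoz] -> 7 lines: imhpg jlny spthg ovj dsoz hee ypiq
Hunk 6: at line 5 remove [hee] add [jkws] -> 7 lines: imhpg jlny spthg ovj dsoz jkws ypiq
Final line count: 7

Answer: 7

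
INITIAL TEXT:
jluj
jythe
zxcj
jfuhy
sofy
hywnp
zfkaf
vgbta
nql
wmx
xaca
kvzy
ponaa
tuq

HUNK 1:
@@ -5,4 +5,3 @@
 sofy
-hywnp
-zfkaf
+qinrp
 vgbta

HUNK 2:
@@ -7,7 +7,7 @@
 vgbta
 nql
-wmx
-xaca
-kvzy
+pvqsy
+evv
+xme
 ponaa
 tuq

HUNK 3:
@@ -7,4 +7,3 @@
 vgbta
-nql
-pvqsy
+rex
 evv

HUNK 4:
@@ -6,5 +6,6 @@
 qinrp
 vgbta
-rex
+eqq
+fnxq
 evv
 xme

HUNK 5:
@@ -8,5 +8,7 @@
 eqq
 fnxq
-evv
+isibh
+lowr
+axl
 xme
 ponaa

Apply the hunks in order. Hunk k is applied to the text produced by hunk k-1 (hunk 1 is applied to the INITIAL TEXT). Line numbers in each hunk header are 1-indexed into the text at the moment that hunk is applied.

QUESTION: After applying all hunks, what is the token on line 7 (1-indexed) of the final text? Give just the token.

Answer: vgbta

Derivation:
Hunk 1: at line 5 remove [hywnp,zfkaf] add [qinrp] -> 13 lines: jluj jythe zxcj jfuhy sofy qinrp vgbta nql wmx xaca kvzy ponaa tuq
Hunk 2: at line 7 remove [wmx,xaca,kvzy] add [pvqsy,evv,xme] -> 13 lines: jluj jythe zxcj jfuhy sofy qinrp vgbta nql pvqsy evv xme ponaa tuq
Hunk 3: at line 7 remove [nql,pvqsy] add [rex] -> 12 lines: jluj jythe zxcj jfuhy sofy qinrp vgbta rex evv xme ponaa tuq
Hunk 4: at line 6 remove [rex] add [eqq,fnxq] -> 13 lines: jluj jythe zxcj jfuhy sofy qinrp vgbta eqq fnxq evv xme ponaa tuq
Hunk 5: at line 8 remove [evv] add [isibh,lowr,axl] -> 15 lines: jluj jythe zxcj jfuhy sofy qinrp vgbta eqq fnxq isibh lowr axl xme ponaa tuq
Final line 7: vgbta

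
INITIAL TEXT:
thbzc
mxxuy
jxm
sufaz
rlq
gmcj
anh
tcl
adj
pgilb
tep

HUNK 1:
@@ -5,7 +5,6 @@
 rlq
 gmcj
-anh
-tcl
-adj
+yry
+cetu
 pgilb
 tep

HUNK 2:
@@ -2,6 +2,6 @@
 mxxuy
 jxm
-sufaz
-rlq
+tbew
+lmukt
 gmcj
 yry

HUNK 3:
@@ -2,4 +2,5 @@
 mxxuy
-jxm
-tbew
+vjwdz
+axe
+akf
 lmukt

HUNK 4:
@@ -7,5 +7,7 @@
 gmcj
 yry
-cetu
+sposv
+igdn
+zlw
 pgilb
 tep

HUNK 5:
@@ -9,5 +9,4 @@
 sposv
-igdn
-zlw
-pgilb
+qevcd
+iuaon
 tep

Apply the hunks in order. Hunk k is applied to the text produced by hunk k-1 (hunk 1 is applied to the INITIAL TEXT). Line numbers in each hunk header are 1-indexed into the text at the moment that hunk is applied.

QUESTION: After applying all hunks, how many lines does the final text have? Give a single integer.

Answer: 12

Derivation:
Hunk 1: at line 5 remove [anh,tcl,adj] add [yry,cetu] -> 10 lines: thbzc mxxuy jxm sufaz rlq gmcj yry cetu pgilb tep
Hunk 2: at line 2 remove [sufaz,rlq] add [tbew,lmukt] -> 10 lines: thbzc mxxuy jxm tbew lmukt gmcj yry cetu pgilb tep
Hunk 3: at line 2 remove [jxm,tbew] add [vjwdz,axe,akf] -> 11 lines: thbzc mxxuy vjwdz axe akf lmukt gmcj yry cetu pgilb tep
Hunk 4: at line 7 remove [cetu] add [sposv,igdn,zlw] -> 13 lines: thbzc mxxuy vjwdz axe akf lmukt gmcj yry sposv igdn zlw pgilb tep
Hunk 5: at line 9 remove [igdn,zlw,pgilb] add [qevcd,iuaon] -> 12 lines: thbzc mxxuy vjwdz axe akf lmukt gmcj yry sposv qevcd iuaon tep
Final line count: 12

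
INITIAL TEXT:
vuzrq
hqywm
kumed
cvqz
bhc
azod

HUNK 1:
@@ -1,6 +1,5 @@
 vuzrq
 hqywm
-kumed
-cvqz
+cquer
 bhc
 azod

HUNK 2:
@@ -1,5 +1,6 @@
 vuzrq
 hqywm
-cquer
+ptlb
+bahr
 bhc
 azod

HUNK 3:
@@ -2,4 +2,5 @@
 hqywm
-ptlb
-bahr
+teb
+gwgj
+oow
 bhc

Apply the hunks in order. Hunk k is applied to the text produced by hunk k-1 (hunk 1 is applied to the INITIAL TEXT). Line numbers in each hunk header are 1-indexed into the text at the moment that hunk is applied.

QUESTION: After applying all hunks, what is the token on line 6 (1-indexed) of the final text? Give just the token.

Answer: bhc

Derivation:
Hunk 1: at line 1 remove [kumed,cvqz] add [cquer] -> 5 lines: vuzrq hqywm cquer bhc azod
Hunk 2: at line 1 remove [cquer] add [ptlb,bahr] -> 6 lines: vuzrq hqywm ptlb bahr bhc azod
Hunk 3: at line 2 remove [ptlb,bahr] add [teb,gwgj,oow] -> 7 lines: vuzrq hqywm teb gwgj oow bhc azod
Final line 6: bhc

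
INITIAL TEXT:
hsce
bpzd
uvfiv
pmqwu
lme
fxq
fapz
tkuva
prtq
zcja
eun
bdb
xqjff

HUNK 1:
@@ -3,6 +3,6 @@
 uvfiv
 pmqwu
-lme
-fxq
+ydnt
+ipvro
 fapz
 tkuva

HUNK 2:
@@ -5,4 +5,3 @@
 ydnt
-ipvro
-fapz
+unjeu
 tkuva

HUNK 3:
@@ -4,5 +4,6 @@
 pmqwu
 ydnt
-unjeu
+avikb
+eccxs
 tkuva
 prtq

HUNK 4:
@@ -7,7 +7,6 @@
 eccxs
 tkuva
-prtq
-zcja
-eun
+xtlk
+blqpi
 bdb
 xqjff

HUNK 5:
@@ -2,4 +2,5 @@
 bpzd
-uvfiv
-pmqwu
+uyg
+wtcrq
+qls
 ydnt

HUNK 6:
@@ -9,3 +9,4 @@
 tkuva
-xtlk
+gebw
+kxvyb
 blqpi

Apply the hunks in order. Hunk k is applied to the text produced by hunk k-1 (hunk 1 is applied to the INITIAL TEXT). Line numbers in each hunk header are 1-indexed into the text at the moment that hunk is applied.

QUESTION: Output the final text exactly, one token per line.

Hunk 1: at line 3 remove [lme,fxq] add [ydnt,ipvro] -> 13 lines: hsce bpzd uvfiv pmqwu ydnt ipvro fapz tkuva prtq zcja eun bdb xqjff
Hunk 2: at line 5 remove [ipvro,fapz] add [unjeu] -> 12 lines: hsce bpzd uvfiv pmqwu ydnt unjeu tkuva prtq zcja eun bdb xqjff
Hunk 3: at line 4 remove [unjeu] add [avikb,eccxs] -> 13 lines: hsce bpzd uvfiv pmqwu ydnt avikb eccxs tkuva prtq zcja eun bdb xqjff
Hunk 4: at line 7 remove [prtq,zcja,eun] add [xtlk,blqpi] -> 12 lines: hsce bpzd uvfiv pmqwu ydnt avikb eccxs tkuva xtlk blqpi bdb xqjff
Hunk 5: at line 2 remove [uvfiv,pmqwu] add [uyg,wtcrq,qls] -> 13 lines: hsce bpzd uyg wtcrq qls ydnt avikb eccxs tkuva xtlk blqpi bdb xqjff
Hunk 6: at line 9 remove [xtlk] add [gebw,kxvyb] -> 14 lines: hsce bpzd uyg wtcrq qls ydnt avikb eccxs tkuva gebw kxvyb blqpi bdb xqjff

Answer: hsce
bpzd
uyg
wtcrq
qls
ydnt
avikb
eccxs
tkuva
gebw
kxvyb
blqpi
bdb
xqjff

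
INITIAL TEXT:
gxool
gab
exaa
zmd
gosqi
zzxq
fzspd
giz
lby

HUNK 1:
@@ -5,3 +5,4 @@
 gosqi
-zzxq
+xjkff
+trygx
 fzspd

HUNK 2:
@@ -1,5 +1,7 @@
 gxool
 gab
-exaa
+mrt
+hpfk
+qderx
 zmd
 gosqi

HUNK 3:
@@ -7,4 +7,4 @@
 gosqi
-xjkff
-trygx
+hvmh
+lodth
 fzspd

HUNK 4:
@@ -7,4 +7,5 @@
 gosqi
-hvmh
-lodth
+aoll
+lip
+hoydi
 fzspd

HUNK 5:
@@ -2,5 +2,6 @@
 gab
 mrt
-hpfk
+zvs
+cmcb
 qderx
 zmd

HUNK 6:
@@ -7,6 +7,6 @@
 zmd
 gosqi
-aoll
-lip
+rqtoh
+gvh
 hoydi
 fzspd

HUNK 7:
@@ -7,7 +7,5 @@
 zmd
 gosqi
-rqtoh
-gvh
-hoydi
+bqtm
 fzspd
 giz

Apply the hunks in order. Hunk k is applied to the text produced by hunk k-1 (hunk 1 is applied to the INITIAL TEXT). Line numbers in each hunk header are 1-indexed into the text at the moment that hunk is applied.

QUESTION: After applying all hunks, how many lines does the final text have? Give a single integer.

Answer: 12

Derivation:
Hunk 1: at line 5 remove [zzxq] add [xjkff,trygx] -> 10 lines: gxool gab exaa zmd gosqi xjkff trygx fzspd giz lby
Hunk 2: at line 1 remove [exaa] add [mrt,hpfk,qderx] -> 12 lines: gxool gab mrt hpfk qderx zmd gosqi xjkff trygx fzspd giz lby
Hunk 3: at line 7 remove [xjkff,trygx] add [hvmh,lodth] -> 12 lines: gxool gab mrt hpfk qderx zmd gosqi hvmh lodth fzspd giz lby
Hunk 4: at line 7 remove [hvmh,lodth] add [aoll,lip,hoydi] -> 13 lines: gxool gab mrt hpfk qderx zmd gosqi aoll lip hoydi fzspd giz lby
Hunk 5: at line 2 remove [hpfk] add [zvs,cmcb] -> 14 lines: gxool gab mrt zvs cmcb qderx zmd gosqi aoll lip hoydi fzspd giz lby
Hunk 6: at line 7 remove [aoll,lip] add [rqtoh,gvh] -> 14 lines: gxool gab mrt zvs cmcb qderx zmd gosqi rqtoh gvh hoydi fzspd giz lby
Hunk 7: at line 7 remove [rqtoh,gvh,hoydi] add [bqtm] -> 12 lines: gxool gab mrt zvs cmcb qderx zmd gosqi bqtm fzspd giz lby
Final line count: 12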